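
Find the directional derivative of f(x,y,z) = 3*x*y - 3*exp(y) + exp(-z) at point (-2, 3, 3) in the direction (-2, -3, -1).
sqrt(14)*(1 + 9*exp(6))*exp(-3)/14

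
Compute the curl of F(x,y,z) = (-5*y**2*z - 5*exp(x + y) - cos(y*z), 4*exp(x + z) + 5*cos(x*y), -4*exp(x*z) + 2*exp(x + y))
(2*exp(x + y) - 4*exp(x + z), -5*y**2 + y*sin(y*z) + 4*z*exp(x*z) - 2*exp(x + y), 10*y*z - 5*y*sin(x*y) - z*sin(y*z) + 5*exp(x + y) + 4*exp(x + z))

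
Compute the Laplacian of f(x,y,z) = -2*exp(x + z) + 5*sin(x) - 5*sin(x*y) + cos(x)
5*x**2*sin(x*y) + 5*y**2*sin(x*y) - 4*exp(x + z) - 5*sin(x) - cos(x)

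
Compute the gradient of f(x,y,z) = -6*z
(0, 0, -6)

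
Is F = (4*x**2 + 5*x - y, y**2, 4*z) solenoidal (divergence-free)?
No, ∇·F = 8*x + 2*y + 9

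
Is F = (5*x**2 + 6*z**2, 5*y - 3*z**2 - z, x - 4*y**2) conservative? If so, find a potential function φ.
No, ∇×F = (-8*y + 6*z + 1, 12*z - 1, 0) ≠ 0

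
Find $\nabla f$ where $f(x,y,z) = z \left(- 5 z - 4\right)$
(0, 0, -10*z - 4)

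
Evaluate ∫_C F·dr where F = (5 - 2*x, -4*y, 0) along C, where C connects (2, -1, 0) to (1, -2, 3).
-8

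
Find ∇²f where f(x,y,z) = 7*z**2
14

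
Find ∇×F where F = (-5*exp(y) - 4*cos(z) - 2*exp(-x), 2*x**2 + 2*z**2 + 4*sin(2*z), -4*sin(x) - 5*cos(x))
(-4*z - 8*cos(2*z), -5*sin(x) + 4*sin(z) + 4*cos(x), 4*x + 5*exp(y))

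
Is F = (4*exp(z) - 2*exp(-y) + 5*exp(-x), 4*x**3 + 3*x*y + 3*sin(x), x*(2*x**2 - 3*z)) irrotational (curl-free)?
No, ∇×F = (0, -6*x**2 + 3*z + 4*exp(z), 12*x**2 + 3*y + 3*cos(x) - 2*exp(-y))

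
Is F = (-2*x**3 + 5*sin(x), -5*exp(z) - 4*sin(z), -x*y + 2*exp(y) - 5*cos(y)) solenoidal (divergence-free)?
No, ∇·F = -6*x**2 + 5*cos(x)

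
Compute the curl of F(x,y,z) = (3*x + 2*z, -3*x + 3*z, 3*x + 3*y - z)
(0, -1, -3)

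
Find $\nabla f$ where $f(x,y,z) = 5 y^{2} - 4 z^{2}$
(0, 10*y, -8*z)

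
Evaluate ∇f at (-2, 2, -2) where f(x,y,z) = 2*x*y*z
(-8, 8, -8)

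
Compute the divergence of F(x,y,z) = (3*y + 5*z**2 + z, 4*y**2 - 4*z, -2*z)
8*y - 2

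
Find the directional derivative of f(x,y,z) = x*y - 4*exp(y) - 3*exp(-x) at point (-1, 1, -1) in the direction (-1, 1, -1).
sqrt(3)*(-7*E - 2)/3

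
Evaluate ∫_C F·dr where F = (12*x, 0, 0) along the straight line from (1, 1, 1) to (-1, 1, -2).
0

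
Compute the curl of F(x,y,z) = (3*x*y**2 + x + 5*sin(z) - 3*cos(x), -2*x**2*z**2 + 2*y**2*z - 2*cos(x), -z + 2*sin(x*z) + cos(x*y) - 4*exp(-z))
(4*x**2*z - x*sin(x*y) - 2*y**2, y*sin(x*y) - 2*z*cos(x*z) + 5*cos(z), -6*x*y - 4*x*z**2 + 2*sin(x))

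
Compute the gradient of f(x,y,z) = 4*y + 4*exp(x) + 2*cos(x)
(4*exp(x) - 2*sin(x), 4, 0)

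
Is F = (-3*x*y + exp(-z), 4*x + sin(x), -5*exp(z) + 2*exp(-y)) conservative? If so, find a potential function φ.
No, ∇×F = (-2*exp(-y), -exp(-z), 3*x + cos(x) + 4) ≠ 0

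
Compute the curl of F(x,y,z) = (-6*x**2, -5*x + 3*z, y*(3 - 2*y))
(-4*y, 0, -5)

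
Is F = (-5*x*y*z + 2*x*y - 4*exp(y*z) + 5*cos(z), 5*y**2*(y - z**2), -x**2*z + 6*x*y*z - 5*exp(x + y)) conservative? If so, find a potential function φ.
No, ∇×F = (6*x*z + 10*y**2*z - 5*exp(x + y), -5*x*y + 2*x*z - 6*y*z - 4*y*exp(y*z) + 5*exp(x + y) - 5*sin(z), 5*x*z - 2*x + 4*z*exp(y*z)) ≠ 0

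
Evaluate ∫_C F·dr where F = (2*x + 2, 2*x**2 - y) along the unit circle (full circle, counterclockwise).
0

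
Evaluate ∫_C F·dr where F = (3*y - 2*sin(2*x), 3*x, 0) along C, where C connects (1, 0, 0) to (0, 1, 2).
1 - cos(2)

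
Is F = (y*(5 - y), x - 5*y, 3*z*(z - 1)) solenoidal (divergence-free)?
No, ∇·F = 6*z - 8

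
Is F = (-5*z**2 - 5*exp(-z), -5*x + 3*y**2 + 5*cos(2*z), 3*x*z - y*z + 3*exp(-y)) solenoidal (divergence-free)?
No, ∇·F = 3*x + 5*y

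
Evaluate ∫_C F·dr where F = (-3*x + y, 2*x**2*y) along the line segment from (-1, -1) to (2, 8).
219/2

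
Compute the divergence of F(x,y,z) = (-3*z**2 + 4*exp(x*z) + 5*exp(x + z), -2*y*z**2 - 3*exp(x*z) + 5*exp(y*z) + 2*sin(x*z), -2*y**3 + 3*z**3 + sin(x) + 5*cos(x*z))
-5*x*sin(x*z) + 7*z**2 + 4*z*exp(x*z) + 5*z*exp(y*z) + 5*exp(x + z)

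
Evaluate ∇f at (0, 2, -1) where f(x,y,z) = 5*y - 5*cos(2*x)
(0, 5, 0)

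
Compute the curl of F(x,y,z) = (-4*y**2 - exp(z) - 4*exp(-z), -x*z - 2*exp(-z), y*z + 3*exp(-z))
(x + z - 2*exp(-z), -exp(z) + 4*exp(-z), 8*y - z)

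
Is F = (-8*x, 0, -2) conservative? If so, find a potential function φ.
Yes, F is conservative. φ = -4*x**2 - 2*z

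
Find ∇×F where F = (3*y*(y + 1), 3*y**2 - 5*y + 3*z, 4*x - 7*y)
(-10, -4, -6*y - 3)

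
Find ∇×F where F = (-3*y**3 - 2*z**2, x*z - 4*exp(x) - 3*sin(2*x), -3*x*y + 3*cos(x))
(-4*x, 3*y - 4*z + 3*sin(x), 9*y**2 + z - 4*exp(x) - 6*cos(2*x))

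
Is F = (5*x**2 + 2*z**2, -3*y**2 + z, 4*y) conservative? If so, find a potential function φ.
No, ∇×F = (3, 4*z, 0) ≠ 0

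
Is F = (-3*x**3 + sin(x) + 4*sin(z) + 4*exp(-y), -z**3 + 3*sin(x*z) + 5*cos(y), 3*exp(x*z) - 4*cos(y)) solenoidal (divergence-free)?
No, ∇·F = -9*x**2 + 3*x*exp(x*z) - 5*sin(y) + cos(x)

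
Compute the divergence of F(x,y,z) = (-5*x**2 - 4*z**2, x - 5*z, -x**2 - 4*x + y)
-10*x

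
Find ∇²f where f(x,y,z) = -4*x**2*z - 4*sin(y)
-8*z + 4*sin(y)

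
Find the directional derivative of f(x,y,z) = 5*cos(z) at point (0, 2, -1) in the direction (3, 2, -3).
-15*sqrt(22)*sin(1)/22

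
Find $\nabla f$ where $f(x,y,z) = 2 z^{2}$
(0, 0, 4*z)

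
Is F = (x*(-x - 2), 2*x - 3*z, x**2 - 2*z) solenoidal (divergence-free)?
No, ∇·F = -2*x - 4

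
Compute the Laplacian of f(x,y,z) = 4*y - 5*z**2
-10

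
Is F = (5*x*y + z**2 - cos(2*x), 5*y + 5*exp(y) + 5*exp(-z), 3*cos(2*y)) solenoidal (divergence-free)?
No, ∇·F = 5*y + 5*exp(y) + 2*sin(2*x) + 5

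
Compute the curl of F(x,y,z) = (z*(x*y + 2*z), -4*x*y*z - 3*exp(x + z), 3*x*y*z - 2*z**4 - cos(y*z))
(4*x*y + 3*x*z + z*sin(y*z) + 3*exp(x + z), x*y - 3*y*z + 4*z, -x*z - 4*y*z - 3*exp(x + z))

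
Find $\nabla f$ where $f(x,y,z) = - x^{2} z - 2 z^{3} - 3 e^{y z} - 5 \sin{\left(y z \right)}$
(-2*x*z, -z*(3*exp(y*z) + 5*cos(y*z)), -x**2 - 3*y*exp(y*z) - 5*y*cos(y*z) - 6*z**2)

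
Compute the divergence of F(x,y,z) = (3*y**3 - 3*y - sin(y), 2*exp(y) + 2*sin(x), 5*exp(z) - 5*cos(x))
2*exp(y) + 5*exp(z)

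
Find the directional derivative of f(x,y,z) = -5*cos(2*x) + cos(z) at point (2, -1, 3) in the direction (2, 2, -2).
sqrt(3)*(10*sin(4) + sin(3))/3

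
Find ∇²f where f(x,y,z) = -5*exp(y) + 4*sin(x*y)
-4*x**2*sin(x*y) - 4*y**2*sin(x*y) - 5*exp(y)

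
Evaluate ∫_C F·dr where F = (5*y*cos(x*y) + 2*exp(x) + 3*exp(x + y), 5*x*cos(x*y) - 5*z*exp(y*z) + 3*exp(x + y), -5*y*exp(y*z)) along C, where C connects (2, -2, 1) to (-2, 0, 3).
-2*exp(2) - 8 + 5*sin(4) + 10*exp(-2)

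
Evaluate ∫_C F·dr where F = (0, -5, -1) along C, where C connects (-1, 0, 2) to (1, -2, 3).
9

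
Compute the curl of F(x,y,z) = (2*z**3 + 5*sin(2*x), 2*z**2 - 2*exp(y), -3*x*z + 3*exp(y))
(-4*z + 3*exp(y), 3*z*(2*z + 1), 0)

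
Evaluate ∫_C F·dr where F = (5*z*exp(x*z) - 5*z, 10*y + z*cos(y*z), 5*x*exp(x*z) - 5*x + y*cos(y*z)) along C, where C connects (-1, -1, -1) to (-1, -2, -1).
-sin(1) + sin(2) + 15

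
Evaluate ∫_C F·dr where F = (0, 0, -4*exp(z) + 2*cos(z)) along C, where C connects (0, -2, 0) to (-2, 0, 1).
-4*E + 2*sin(1) + 4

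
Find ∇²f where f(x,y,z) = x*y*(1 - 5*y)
-10*x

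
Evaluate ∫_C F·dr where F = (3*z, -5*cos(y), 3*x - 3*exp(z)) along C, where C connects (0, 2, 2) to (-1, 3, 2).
-6 - 5*sin(3) + 5*sin(2)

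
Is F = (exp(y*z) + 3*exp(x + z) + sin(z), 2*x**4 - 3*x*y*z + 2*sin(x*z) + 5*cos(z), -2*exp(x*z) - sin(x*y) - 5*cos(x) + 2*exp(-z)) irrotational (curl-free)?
No, ∇×F = (3*x*y - x*cos(x*y) - 2*x*cos(x*z) + 5*sin(z), y*exp(y*z) + y*cos(x*y) + 2*z*exp(x*z) + 3*exp(x + z) - 5*sin(x) + cos(z), 8*x**3 - 3*y*z - z*exp(y*z) + 2*z*cos(x*z))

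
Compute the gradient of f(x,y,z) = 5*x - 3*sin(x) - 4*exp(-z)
(5 - 3*cos(x), 0, 4*exp(-z))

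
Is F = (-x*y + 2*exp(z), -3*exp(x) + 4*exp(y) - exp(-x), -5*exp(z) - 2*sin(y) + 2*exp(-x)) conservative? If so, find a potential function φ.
No, ∇×F = (-2*cos(y), 2*exp(z) + 2*exp(-x), x - 3*exp(x) + exp(-x)) ≠ 0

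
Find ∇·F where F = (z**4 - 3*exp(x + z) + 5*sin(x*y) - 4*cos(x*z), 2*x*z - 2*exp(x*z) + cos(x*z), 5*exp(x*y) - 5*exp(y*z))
-5*y*exp(y*z) + 5*y*cos(x*y) + 4*z*sin(x*z) - 3*exp(x + z)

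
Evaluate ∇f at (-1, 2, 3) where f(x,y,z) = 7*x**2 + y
(-14, 1, 0)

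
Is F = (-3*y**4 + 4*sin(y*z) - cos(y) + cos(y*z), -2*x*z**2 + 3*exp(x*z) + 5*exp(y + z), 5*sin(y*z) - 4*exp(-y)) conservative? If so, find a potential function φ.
No, ∇×F = (4*x*z - 3*x*exp(x*z) + 5*z*cos(y*z) - 5*exp(y + z) + 4*exp(-y), y*(-sin(y*z) + 4*cos(y*z)), 12*y**3 - 2*z**2 + 3*z*exp(x*z) + z*sin(y*z) - 4*z*cos(y*z) - sin(y)) ≠ 0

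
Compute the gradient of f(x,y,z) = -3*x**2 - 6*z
(-6*x, 0, -6)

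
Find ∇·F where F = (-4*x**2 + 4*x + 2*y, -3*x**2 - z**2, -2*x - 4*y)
4 - 8*x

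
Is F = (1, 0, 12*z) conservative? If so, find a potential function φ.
Yes, F is conservative. φ = x + 6*z**2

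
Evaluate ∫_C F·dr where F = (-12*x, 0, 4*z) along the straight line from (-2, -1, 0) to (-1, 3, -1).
20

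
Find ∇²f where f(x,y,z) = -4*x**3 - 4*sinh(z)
-24*x - 4*sinh(z)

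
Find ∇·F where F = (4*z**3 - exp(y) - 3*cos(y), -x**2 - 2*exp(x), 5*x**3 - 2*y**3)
0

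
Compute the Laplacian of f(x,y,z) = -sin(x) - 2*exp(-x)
sin(x) - 2*exp(-x)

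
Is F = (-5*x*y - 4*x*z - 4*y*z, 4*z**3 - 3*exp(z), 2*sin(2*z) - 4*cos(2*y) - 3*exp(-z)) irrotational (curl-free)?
No, ∇×F = (-12*z**2 + 3*exp(z) + 8*sin(2*y), -4*x - 4*y, 5*x + 4*z)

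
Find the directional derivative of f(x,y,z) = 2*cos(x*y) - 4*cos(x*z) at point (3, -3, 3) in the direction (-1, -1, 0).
-6*sqrt(2)*sin(9)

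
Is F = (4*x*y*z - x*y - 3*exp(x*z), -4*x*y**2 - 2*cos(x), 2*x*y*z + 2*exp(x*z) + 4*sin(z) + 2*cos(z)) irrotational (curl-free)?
No, ∇×F = (2*x*z, 4*x*y - 3*x*exp(x*z) - 2*y*z - 2*z*exp(x*z), -4*x*z + x - 4*y**2 + 2*sin(x))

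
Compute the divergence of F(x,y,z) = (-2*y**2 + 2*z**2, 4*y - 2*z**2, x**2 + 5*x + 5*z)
9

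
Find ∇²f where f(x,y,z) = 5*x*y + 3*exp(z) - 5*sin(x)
3*exp(z) + 5*sin(x)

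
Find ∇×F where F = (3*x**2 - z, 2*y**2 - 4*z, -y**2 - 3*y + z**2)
(1 - 2*y, -1, 0)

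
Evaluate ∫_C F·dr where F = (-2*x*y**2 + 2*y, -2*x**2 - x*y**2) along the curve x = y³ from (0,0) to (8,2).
-4520/21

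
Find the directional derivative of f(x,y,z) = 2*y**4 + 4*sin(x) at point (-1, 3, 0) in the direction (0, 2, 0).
216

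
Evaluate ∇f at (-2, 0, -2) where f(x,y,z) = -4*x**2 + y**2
(16, 0, 0)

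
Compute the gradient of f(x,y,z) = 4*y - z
(0, 4, -1)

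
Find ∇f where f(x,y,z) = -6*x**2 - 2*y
(-12*x, -2, 0)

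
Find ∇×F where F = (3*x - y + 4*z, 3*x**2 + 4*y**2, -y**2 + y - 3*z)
(1 - 2*y, 4, 6*x + 1)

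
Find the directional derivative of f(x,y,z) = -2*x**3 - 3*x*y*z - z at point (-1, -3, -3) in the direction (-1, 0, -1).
43*sqrt(2)/2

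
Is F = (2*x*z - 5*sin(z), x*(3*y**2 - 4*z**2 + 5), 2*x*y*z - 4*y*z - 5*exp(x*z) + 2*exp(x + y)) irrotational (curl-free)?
No, ∇×F = (10*x*z - 4*z + 2*exp(x + y), 2*x - 2*y*z + 5*z*exp(x*z) - 2*exp(x + y) - 5*cos(z), 3*y**2 - 4*z**2 + 5)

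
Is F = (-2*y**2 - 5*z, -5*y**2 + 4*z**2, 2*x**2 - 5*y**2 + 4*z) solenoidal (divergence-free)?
No, ∇·F = 4 - 10*y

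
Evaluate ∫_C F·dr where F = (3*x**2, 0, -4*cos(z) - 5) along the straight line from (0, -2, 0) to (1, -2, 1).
-4 - 4*sin(1)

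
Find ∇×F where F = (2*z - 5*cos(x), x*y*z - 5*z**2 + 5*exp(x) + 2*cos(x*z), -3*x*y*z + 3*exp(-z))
(-x*y - 3*x*z + 2*x*sin(x*z) + 10*z, 3*y*z + 2, y*z - 2*z*sin(x*z) + 5*exp(x))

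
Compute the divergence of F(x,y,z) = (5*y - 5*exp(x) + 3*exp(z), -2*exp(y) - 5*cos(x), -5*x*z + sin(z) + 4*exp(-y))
-5*x - 5*exp(x) - 2*exp(y) + cos(z)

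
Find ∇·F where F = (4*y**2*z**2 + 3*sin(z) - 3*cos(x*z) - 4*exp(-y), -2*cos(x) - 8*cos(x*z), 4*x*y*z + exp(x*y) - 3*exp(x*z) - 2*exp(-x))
4*x*y - 3*x*exp(x*z) + 3*z*sin(x*z)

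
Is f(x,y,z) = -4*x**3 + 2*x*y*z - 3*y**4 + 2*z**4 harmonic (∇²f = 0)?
No, ∇²f = -24*x - 36*y**2 + 24*z**2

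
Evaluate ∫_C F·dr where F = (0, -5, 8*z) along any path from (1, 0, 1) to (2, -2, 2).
22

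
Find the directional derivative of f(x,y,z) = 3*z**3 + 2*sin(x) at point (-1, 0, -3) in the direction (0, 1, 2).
162*sqrt(5)/5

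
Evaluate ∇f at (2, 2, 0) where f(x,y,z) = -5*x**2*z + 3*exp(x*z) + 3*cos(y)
(0, -3*sin(2), -14)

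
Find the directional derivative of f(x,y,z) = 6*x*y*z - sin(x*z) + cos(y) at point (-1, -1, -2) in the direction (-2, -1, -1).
-sqrt(6)*(5*cos(2) + sin(1) + 42)/6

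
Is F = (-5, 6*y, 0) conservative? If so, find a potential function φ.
Yes, F is conservative. φ = -5*x + 3*y**2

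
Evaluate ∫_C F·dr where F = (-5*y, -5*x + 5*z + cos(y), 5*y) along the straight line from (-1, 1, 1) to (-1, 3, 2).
-sin(1) + sin(3) + 35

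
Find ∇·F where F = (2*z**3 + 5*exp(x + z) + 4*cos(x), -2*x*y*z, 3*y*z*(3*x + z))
9*x*y - 2*x*z + 6*y*z + 5*exp(x + z) - 4*sin(x)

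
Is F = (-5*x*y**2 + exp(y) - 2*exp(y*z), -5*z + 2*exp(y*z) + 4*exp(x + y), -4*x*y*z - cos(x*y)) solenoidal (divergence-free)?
No, ∇·F = -4*x*y - 5*y**2 + 2*z*exp(y*z) + 4*exp(x + y)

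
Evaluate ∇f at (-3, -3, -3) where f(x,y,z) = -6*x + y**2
(-6, -6, 0)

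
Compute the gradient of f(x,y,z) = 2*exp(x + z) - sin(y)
(2*exp(x + z), -cos(y), 2*exp(x + z))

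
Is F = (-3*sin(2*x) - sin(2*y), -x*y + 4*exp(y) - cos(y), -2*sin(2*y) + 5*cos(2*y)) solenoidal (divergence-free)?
No, ∇·F = -x + 4*exp(y) + sin(y) - 6*cos(2*x)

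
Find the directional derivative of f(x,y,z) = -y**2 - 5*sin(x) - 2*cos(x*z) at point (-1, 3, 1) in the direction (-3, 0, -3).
5*sqrt(2)*cos(1)/2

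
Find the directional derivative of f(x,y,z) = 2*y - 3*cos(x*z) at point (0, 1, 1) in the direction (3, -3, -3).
-2*sqrt(3)/3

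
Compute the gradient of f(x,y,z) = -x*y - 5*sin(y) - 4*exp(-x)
(-y + 4*exp(-x), -x - 5*cos(y), 0)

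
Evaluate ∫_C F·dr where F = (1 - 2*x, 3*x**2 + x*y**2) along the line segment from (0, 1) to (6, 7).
672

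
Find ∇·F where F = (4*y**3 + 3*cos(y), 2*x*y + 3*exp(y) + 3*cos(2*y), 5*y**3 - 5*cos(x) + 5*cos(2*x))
2*x + 3*exp(y) - 6*sin(2*y)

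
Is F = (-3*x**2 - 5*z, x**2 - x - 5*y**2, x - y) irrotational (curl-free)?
No, ∇×F = (-1, -6, 2*x - 1)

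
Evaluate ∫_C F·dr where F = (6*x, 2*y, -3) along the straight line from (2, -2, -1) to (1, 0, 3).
-25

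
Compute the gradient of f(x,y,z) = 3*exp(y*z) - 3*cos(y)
(0, 3*z*exp(y*z) + 3*sin(y), 3*y*exp(y*z))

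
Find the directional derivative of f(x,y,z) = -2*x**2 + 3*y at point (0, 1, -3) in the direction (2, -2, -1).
-2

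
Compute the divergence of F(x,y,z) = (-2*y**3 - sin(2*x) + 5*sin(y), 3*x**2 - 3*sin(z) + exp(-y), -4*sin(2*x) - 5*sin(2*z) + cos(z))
-sin(z) - 2*cos(2*x) - 10*cos(2*z) - exp(-y)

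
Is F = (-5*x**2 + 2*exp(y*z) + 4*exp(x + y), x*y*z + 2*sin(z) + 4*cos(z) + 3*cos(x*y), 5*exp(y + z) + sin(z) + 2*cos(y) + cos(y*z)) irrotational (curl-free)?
No, ∇×F = (-x*y - z*sin(y*z) + 5*exp(y + z) - 2*sin(y) + 4*sin(z) - 2*cos(z), 2*y*exp(y*z), y*z - 3*y*sin(x*y) - 2*z*exp(y*z) - 4*exp(x + y))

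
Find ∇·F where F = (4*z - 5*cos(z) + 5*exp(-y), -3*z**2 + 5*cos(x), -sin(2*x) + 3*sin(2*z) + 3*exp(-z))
6*cos(2*z) - 3*exp(-z)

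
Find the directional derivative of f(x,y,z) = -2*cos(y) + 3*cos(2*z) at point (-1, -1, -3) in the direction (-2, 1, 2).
4*sin(6) - 2*sin(1)/3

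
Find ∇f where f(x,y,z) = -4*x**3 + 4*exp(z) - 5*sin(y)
(-12*x**2, -5*cos(y), 4*exp(z))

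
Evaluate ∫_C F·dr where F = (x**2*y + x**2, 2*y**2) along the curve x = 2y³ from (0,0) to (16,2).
57424/15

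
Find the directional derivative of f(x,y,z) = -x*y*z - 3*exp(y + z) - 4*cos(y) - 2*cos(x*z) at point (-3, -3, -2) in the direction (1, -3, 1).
sqrt(11)*(6 + 12*exp(5)*sin(3) - 10*exp(5)*sin(6) + 3*exp(5))*exp(-5)/11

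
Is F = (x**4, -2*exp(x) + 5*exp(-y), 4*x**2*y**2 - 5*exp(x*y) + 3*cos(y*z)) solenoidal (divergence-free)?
No, ∇·F = 4*x**3 - 3*y*sin(y*z) - 5*exp(-y)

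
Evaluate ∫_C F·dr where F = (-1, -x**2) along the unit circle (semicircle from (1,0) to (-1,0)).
2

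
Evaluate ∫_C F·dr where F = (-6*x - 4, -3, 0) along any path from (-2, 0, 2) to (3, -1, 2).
-32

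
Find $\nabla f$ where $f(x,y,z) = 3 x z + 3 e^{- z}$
(3*z, 0, 3*x - 3*exp(-z))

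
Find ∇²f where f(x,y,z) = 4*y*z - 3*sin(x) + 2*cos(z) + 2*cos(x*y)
-2*x**2*cos(x*y) - 2*y**2*cos(x*y) + 3*sin(x) - 2*cos(z)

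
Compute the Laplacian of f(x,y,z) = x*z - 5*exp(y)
-5*exp(y)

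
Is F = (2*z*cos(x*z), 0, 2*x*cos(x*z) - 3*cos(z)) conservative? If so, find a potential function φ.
Yes, F is conservative. φ = -3*sin(z) + 2*sin(x*z)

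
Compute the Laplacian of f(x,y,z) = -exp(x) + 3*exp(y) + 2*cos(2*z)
-exp(x) + 3*exp(y) - 8*cos(2*z)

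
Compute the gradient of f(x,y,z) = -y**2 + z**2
(0, -2*y, 2*z)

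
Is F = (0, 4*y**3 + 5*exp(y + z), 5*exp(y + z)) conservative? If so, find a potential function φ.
Yes, F is conservative. φ = y**4 + 5*exp(y + z)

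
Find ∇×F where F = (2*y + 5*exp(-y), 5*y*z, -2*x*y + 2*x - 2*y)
(-2*x - 5*y - 2, 2*y - 2, -2 + 5*exp(-y))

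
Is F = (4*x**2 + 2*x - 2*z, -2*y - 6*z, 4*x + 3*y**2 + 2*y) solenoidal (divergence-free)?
No, ∇·F = 8*x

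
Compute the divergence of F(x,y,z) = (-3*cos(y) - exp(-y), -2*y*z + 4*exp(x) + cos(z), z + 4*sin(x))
1 - 2*z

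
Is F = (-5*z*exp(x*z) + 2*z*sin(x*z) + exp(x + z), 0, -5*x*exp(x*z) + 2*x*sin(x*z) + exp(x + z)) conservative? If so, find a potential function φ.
Yes, F is conservative. φ = -5*exp(x*z) + exp(x + z) - 2*cos(x*z)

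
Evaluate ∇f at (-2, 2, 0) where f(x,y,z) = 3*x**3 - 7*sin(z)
(36, 0, -7)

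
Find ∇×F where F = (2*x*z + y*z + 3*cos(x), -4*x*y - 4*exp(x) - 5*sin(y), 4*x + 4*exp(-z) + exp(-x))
(0, 2*x + y - 4 + exp(-x), -4*y - z - 4*exp(x))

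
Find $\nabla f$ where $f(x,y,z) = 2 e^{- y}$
(0, -2*exp(-y), 0)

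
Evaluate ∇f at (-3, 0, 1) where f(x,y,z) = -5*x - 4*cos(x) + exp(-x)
(-exp(3) - 5 - 4*sin(3), 0, 0)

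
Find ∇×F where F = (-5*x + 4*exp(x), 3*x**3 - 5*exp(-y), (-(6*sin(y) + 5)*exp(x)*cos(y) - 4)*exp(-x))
(5*sin(y) - 6*cos(2*y), -4*exp(-x), 9*x**2)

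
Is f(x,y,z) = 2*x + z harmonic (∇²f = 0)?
Yes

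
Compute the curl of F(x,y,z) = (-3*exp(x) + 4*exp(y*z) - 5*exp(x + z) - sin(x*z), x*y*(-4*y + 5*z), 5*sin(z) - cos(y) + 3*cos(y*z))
(-5*x*y - 3*z*sin(y*z) + sin(y), -x*cos(x*z) + 4*y*exp(y*z) - 5*exp(x + z), -y*(4*y - 5*z) - 4*z*exp(y*z))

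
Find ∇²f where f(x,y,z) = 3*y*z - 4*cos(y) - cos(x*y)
x**2*cos(x*y) + y**2*cos(x*y) + 4*cos(y)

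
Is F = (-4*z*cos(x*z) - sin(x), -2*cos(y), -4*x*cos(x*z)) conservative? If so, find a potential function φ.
Yes, F is conservative. φ = -2*sin(y) - 4*sin(x*z) + cos(x)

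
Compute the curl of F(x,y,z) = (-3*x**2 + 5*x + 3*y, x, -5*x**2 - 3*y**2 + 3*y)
(3 - 6*y, 10*x, -2)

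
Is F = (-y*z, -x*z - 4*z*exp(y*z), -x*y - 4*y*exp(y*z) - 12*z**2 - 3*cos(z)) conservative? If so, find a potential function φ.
Yes, F is conservative. φ = -x*y*z - 4*z**3 - 4*exp(y*z) - 3*sin(z)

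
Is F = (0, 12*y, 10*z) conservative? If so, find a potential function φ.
Yes, F is conservative. φ = 6*y**2 + 5*z**2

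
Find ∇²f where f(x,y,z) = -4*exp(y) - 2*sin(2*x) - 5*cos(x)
-4*exp(y) + 8*sin(2*x) + 5*cos(x)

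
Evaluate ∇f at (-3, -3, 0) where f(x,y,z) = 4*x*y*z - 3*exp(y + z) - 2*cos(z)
(0, -3*exp(-3), 36 - 3*exp(-3))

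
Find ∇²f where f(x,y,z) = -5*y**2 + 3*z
-10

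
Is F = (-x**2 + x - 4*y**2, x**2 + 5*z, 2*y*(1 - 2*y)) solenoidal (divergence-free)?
No, ∇·F = 1 - 2*x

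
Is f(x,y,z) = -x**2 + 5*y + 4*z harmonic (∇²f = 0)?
No, ∇²f = -2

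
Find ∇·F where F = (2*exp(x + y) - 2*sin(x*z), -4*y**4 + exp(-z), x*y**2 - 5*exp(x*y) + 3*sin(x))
-16*y**3 - 2*z*cos(x*z) + 2*exp(x + y)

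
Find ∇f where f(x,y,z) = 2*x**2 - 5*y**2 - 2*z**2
(4*x, -10*y, -4*z)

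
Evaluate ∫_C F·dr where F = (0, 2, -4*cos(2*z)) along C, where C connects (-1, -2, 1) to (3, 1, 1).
6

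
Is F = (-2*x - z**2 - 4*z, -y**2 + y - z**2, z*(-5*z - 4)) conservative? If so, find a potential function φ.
No, ∇×F = (2*z, -2*z - 4, 0) ≠ 0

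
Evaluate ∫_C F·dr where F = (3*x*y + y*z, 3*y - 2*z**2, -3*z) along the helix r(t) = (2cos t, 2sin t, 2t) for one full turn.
32*pi*(-pi - 2)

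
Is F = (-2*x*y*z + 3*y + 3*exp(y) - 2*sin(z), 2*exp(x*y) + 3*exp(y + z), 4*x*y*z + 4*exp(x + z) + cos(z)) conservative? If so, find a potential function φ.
No, ∇×F = (4*x*z - 3*exp(y + z), -2*x*y - 4*y*z - 4*exp(x + z) - 2*cos(z), 2*x*z + 2*y*exp(x*y) - 3*exp(y) - 3) ≠ 0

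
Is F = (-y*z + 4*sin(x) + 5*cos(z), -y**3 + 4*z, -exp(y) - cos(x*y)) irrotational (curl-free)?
No, ∇×F = (x*sin(x*y) - exp(y) - 4, -y*sin(x*y) - y - 5*sin(z), z)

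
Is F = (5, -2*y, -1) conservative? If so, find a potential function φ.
Yes, F is conservative. φ = 5*x - y**2 - z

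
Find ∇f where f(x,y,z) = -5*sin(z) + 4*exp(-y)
(0, -4*exp(-y), -5*cos(z))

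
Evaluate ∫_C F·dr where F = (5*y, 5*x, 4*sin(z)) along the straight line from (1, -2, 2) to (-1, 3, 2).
-5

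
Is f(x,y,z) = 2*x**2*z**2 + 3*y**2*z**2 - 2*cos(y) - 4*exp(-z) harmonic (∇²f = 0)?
No, ∇²f = 4*x**2 + 6*y**2 + 10*z**2 + 2*cos(y) - 4*exp(-z)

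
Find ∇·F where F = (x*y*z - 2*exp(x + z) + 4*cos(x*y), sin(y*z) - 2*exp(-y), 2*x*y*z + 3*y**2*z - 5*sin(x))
2*x*y + 3*y**2 + y*z - 4*y*sin(x*y) + z*cos(y*z) - 2*exp(x + z) + 2*exp(-y)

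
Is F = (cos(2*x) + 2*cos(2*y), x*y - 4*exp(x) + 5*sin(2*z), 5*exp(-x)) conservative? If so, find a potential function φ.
No, ∇×F = (-10*cos(2*z), 5*exp(-x), y - 4*exp(x) + 4*sin(2*y)) ≠ 0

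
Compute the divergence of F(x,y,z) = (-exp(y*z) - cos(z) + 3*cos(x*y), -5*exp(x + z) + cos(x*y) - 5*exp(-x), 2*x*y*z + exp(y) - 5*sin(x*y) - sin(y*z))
2*x*y - x*sin(x*y) - 3*y*sin(x*y) - y*cos(y*z)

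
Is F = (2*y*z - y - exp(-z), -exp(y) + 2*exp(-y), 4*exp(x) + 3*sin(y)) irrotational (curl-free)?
No, ∇×F = (3*cos(y), 2*y - 4*exp(x) + exp(-z), 1 - 2*z)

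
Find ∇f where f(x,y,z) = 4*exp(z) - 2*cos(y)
(0, 2*sin(y), 4*exp(z))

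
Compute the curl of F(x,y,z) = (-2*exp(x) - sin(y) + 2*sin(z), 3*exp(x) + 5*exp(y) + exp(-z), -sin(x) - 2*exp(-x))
(exp(-z), cos(x) + 2*cos(z) - 2*exp(-x), 3*exp(x) + cos(y))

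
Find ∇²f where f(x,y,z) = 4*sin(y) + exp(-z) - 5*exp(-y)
-4*sin(y) + exp(-z) - 5*exp(-y)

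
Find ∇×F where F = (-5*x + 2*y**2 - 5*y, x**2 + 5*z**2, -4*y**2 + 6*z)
(-8*y - 10*z, 0, 2*x - 4*y + 5)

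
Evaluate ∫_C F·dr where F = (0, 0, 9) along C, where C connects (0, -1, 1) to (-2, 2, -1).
-18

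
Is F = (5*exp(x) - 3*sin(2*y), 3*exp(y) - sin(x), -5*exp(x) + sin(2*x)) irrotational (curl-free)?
No, ∇×F = (0, 5*exp(x) - 2*cos(2*x), -cos(x) + 6*cos(2*y))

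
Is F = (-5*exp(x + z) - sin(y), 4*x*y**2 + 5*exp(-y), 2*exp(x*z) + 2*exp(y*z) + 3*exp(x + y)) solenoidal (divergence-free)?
No, ∇·F = 8*x*y + 2*x*exp(x*z) + 2*y*exp(y*z) - 5*exp(x + z) - 5*exp(-y)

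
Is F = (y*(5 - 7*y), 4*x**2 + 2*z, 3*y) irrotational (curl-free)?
No, ∇×F = (1, 0, 8*x + 14*y - 5)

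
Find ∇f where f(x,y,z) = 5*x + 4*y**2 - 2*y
(5, 8*y - 2, 0)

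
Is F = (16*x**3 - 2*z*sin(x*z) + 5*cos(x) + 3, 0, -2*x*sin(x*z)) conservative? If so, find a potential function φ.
Yes, F is conservative. φ = 4*x**4 + 3*x + 5*sin(x) + 2*cos(x*z)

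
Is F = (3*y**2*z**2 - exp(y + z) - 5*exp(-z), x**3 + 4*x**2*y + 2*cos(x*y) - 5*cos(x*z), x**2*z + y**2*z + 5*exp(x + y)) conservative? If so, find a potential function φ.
No, ∇×F = (-5*x*sin(x*z) + 2*y*z + 5*exp(x + y), ((-2*x*z + 6*y**2*z - 5*exp(x + y) - exp(y + z))*exp(z) + 5)*exp(-z), 3*x**2 + 8*x*y - 6*y*z**2 - 2*y*sin(x*y) + 5*z*sin(x*z) + exp(y + z)) ≠ 0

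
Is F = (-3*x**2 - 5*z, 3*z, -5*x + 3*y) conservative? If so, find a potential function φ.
Yes, F is conservative. φ = -x**3 - 5*x*z + 3*y*z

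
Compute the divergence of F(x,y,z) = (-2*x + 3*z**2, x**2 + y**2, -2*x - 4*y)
2*y - 2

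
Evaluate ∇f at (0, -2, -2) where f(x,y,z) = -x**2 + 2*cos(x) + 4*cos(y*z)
(0, 8*sin(4), 8*sin(4))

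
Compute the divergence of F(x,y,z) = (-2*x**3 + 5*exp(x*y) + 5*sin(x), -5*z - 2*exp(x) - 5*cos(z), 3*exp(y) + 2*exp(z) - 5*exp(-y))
-6*x**2 + 5*y*exp(x*y) + 2*exp(z) + 5*cos(x)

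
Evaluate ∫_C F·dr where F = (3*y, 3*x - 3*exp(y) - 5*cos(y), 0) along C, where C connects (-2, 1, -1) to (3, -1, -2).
-3 + 6*sinh(1) + 10*sin(1)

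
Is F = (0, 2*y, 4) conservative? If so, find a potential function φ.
Yes, F is conservative. φ = y**2 + 4*z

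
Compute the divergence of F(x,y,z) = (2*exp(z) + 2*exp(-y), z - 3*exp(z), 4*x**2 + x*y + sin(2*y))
0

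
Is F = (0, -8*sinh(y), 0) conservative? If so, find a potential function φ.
Yes, F is conservative. φ = -8*cosh(y)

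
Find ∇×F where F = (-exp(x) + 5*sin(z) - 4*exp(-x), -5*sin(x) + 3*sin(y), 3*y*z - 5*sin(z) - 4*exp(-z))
(3*z, 5*cos(z), -5*cos(x))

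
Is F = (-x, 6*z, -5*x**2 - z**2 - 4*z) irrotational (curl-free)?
No, ∇×F = (-6, 10*x, 0)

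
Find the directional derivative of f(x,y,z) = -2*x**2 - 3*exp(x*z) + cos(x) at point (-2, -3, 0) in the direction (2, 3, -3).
sqrt(22)*(-1 + sin(2))/11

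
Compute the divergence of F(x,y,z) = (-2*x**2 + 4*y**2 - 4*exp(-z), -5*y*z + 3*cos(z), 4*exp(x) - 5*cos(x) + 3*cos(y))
-4*x - 5*z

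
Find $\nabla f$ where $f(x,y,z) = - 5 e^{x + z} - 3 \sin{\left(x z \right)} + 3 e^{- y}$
(-3*z*cos(x*z) - 5*exp(x + z), -3*exp(-y), -3*x*cos(x*z) - 5*exp(x + z))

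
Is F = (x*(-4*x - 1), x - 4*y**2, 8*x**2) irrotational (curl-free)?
No, ∇×F = (0, -16*x, 1)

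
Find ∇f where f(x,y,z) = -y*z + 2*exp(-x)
(-2*exp(-x), -z, -y)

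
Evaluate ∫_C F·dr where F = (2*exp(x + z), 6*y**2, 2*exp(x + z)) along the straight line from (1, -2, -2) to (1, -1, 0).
4*sinh(1) + 14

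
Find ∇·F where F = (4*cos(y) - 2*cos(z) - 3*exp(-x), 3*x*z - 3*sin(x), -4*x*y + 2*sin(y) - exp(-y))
3*exp(-x)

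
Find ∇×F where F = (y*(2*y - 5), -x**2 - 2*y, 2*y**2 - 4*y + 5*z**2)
(4*y - 4, 0, -2*x - 4*y + 5)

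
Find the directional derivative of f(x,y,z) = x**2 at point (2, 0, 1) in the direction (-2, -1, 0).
-8*sqrt(5)/5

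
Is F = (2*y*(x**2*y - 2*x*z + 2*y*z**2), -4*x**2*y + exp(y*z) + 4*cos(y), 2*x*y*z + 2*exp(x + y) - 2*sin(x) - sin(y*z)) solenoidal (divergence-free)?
No, ∇·F = -4*x**2 + 2*x*y + 4*y*(x*y - z) - y*cos(y*z) + z*exp(y*z) - 4*sin(y)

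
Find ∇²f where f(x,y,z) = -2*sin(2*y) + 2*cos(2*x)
8*sin(2*y) - 8*cos(2*x)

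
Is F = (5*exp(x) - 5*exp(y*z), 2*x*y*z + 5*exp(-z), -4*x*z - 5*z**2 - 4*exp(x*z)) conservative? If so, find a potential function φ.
No, ∇×F = (-2*x*y + 5*exp(-z), -5*y*exp(y*z) + 4*z*exp(x*z) + 4*z, z*(2*y + 5*exp(y*z))) ≠ 0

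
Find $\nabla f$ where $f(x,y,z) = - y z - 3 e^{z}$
(0, -z, -y - 3*exp(z))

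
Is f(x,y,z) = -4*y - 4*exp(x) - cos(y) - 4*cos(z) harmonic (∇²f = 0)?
No, ∇²f = -4*exp(x) + cos(y) + 4*cos(z)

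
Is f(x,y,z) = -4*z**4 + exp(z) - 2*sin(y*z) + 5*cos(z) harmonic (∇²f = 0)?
No, ∇²f = 2*y**2*sin(y*z) + 2*z**2*sin(y*z) - 48*z**2 + exp(z) - 5*cos(z)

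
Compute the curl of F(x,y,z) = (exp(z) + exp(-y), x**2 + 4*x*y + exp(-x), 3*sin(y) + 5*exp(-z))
(3*cos(y), exp(z), 2*x + 4*y + exp(-y) - exp(-x))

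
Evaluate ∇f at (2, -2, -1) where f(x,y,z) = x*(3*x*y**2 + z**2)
(49, -48, -4)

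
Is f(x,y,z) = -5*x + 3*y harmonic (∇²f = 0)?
Yes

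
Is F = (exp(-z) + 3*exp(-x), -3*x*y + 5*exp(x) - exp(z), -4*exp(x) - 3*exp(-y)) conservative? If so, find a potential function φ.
No, ∇×F = (exp(z) + 3*exp(-y), 4*exp(x) - exp(-z), -3*y + 5*exp(x)) ≠ 0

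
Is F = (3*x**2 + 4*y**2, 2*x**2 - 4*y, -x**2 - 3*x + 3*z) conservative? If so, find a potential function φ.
No, ∇×F = (0, 2*x + 3, 4*x - 8*y) ≠ 0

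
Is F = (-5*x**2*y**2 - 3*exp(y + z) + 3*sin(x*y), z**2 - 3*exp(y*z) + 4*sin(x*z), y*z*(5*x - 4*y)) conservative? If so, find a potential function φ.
No, ∇×F = (5*x*z - 4*x*cos(x*z) - 8*y*z + 3*y*exp(y*z) - 2*z, -5*y*z - 3*exp(y + z), 10*x**2*y - 3*x*cos(x*y) + 4*z*cos(x*z) + 3*exp(y + z)) ≠ 0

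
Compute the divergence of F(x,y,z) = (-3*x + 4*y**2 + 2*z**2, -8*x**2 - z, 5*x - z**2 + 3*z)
-2*z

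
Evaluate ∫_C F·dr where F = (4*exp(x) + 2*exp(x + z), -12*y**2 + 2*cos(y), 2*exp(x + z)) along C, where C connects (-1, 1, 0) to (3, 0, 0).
-6*exp(-1) - 2*sin(1) + 4 + 6*exp(3)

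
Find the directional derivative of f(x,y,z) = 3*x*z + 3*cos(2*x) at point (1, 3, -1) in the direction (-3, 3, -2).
3*sqrt(22)*(1 + 6*sin(2))/22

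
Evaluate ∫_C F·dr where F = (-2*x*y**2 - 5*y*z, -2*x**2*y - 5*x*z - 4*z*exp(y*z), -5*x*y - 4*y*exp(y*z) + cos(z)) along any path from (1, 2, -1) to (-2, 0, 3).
-10 + sin(3) + 4*exp(-2) + sin(1)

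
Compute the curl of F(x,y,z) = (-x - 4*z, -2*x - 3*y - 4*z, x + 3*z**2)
(4, -5, -2)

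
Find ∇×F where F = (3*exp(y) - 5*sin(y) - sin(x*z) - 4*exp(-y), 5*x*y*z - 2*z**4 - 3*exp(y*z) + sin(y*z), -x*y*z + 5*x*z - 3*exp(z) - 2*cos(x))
(-5*x*y - x*z + 3*y*exp(y*z) - y*cos(y*z) + 8*z**3, -x*cos(x*z) + y*z - 5*z - 2*sin(x), 5*y*z + 5*cos(y) + sinh(y) - 7*cosh(y))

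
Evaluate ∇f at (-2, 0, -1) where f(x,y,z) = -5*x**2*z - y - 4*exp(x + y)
(-20 - 4*exp(-2), -1 - 4*exp(-2), -20)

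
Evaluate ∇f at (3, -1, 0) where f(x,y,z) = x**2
(6, 0, 0)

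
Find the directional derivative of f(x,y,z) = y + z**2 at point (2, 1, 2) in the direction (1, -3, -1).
-7*sqrt(11)/11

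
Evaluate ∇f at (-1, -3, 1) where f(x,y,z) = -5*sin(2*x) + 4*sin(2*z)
(-10*cos(2), 0, 8*cos(2))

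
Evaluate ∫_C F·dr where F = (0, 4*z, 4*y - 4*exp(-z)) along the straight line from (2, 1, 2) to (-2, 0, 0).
-4 - 4*exp(-2)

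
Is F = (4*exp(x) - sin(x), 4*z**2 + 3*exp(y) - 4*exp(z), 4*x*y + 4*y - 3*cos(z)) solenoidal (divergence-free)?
No, ∇·F = 4*exp(x) + 3*exp(y) + 3*sin(z) - cos(x)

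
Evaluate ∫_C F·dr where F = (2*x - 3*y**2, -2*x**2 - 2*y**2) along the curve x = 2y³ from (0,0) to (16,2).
-1136/105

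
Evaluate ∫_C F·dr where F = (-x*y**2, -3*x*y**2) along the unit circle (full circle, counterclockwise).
-3*pi/4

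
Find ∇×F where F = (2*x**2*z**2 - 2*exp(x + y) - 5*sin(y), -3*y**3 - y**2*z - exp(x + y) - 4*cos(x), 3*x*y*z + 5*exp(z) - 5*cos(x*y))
(3*x*z + 5*x*sin(x*y) + y**2, 4*x**2*z - 3*y*z - 5*y*sin(x*y), exp(x + y) + 4*sin(x) + 5*cos(y))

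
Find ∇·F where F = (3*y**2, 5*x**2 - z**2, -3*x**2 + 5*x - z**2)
-2*z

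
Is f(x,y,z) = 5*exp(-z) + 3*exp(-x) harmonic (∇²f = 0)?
No, ∇²f = 5*exp(-z) + 3*exp(-x)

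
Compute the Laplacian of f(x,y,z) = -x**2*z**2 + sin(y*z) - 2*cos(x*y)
2*x**2*cos(x*y) - 2*x**2 - y**2*sin(y*z) + 2*y**2*cos(x*y) - z**2*sin(y*z) - 2*z**2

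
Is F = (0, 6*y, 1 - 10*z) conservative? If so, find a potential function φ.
Yes, F is conservative. φ = 3*y**2 - 5*z**2 + z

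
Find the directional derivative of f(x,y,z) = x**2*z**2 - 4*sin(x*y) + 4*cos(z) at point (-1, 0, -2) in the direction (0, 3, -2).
4*sqrt(13)*(5 - 2*sin(2))/13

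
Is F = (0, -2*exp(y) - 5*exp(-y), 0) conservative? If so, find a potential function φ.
Yes, F is conservative. φ = -2*exp(y) + 5*exp(-y)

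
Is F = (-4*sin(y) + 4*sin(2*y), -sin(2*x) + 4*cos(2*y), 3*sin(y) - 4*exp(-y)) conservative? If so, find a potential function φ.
No, ∇×F = (3*cos(y) + 4*exp(-y), 0, -2*cos(2*x) + 4*cos(y) - 8*cos(2*y)) ≠ 0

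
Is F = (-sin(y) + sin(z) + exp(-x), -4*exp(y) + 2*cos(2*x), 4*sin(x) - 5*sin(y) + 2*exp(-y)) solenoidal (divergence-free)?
No, ∇·F = -4*exp(y) - exp(-x)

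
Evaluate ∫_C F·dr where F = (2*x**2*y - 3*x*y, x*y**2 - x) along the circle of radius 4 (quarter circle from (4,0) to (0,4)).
64 - 20*pi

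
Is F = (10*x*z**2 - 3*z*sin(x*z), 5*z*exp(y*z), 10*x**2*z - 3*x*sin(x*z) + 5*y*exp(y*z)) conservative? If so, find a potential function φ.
Yes, F is conservative. φ = 5*x**2*z**2 + 5*exp(y*z) + 3*cos(x*z)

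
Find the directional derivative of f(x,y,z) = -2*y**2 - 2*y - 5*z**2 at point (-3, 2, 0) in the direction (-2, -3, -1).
15*sqrt(14)/7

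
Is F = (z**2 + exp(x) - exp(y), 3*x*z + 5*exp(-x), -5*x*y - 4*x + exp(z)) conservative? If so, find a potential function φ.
No, ∇×F = (-8*x, 5*y + 2*z + 4, 3*z + exp(y) - 5*exp(-x)) ≠ 0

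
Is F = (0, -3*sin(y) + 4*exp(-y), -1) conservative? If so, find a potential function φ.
Yes, F is conservative. φ = -z + 3*cos(y) - 4*exp(-y)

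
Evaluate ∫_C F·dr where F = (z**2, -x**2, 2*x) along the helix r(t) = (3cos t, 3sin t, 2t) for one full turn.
48*pi**2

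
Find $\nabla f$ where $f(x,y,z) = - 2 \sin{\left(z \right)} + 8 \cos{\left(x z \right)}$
(-8*z*sin(x*z), 0, -8*x*sin(x*z) - 2*cos(z))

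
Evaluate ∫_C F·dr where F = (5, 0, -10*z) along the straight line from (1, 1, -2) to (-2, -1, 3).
-40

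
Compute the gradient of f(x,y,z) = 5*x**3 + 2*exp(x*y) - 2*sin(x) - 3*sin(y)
(15*x**2 + 2*y*exp(x*y) - 2*cos(x), 2*x*exp(x*y) - 3*cos(y), 0)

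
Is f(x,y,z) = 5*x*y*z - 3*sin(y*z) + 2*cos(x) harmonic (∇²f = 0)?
No, ∇²f = 3*y**2*sin(y*z) + 3*z**2*sin(y*z) - 2*cos(x)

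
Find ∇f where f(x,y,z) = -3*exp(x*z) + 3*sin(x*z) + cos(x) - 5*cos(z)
(-3*z*exp(x*z) + 3*z*cos(x*z) - sin(x), 0, -3*x*exp(x*z) + 3*x*cos(x*z) + 5*sin(z))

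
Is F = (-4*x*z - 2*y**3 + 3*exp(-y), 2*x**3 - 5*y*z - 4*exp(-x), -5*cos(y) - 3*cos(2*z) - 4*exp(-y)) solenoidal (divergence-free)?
No, ∇·F = -9*z + 6*sin(2*z)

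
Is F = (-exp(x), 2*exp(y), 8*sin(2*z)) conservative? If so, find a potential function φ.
Yes, F is conservative. φ = -exp(x) + 2*exp(y) - 4*cos(2*z)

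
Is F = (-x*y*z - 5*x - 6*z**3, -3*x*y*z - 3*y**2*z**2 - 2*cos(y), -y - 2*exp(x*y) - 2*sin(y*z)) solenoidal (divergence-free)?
No, ∇·F = -3*x*z - 6*y*z**2 - y*z - 2*y*cos(y*z) + 2*sin(y) - 5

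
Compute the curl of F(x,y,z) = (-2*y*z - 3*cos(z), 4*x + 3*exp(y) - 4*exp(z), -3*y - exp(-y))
(4*exp(z) - 3 + exp(-y), -2*y + 3*sin(z), 2*z + 4)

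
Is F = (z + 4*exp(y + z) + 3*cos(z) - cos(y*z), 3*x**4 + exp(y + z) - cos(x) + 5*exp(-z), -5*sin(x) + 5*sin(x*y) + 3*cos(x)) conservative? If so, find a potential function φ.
No, ∇×F = (5*x*cos(x*y) - exp(y + z) + 5*exp(-z), y*sin(y*z) - 5*y*cos(x*y) + 4*exp(y + z) + 3*sin(x) - 3*sin(z) + 5*cos(x) + 1, 12*x**3 - z*sin(y*z) - 4*exp(y + z) + sin(x)) ≠ 0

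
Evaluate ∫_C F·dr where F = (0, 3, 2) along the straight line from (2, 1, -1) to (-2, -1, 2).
0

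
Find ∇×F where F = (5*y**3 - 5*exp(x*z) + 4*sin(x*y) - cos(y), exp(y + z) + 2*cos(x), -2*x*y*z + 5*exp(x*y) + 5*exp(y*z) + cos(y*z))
(-2*x*z + 5*x*exp(x*y) + 5*z*exp(y*z) - z*sin(y*z) - exp(y + z), -5*x*exp(x*z) + 2*y*z - 5*y*exp(x*y), -4*x*cos(x*y) - 15*y**2 - 2*sin(x) - sin(y))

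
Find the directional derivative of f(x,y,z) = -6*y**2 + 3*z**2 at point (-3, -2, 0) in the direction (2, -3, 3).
-36*sqrt(22)/11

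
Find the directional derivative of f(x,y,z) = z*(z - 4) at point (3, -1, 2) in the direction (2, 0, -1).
0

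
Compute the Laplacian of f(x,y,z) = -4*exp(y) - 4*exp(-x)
-4*exp(y) - 4*exp(-x)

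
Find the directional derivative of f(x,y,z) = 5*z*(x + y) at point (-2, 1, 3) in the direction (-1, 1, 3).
-15*sqrt(11)/11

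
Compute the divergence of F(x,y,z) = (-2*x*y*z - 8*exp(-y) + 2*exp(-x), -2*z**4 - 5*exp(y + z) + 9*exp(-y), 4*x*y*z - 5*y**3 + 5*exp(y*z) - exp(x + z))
4*x*y - 2*y*z + 5*y*exp(y*z) - exp(x + z) - 5*exp(y + z) - 9*exp(-y) - 2*exp(-x)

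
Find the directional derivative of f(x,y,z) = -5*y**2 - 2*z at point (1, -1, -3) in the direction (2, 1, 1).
4*sqrt(6)/3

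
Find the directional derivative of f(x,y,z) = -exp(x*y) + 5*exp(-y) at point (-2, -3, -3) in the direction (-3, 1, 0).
sqrt(10)*(-7*exp(3) - 5)*exp(3)/10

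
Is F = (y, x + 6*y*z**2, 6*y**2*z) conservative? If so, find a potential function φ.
Yes, F is conservative. φ = y*(x + 3*y*z**2)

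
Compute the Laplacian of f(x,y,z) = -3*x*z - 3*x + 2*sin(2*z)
-8*sin(2*z)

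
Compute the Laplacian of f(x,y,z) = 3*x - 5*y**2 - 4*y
-10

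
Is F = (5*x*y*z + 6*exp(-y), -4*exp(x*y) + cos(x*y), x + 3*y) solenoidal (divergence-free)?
No, ∇·F = -4*x*exp(x*y) - x*sin(x*y) + 5*y*z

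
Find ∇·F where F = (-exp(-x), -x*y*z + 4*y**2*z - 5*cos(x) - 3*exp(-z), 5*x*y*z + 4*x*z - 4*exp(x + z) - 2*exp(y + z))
((5*x*y - x*z + 4*x + 8*y*z - 4*exp(x + z) - 2*exp(y + z))*exp(x) + 1)*exp(-x)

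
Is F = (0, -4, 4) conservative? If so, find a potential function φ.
Yes, F is conservative. φ = -4*y + 4*z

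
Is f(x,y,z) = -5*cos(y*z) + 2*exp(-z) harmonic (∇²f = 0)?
No, ∇²f = (5*(y**2 + z**2)*exp(z)*cos(y*z) + 2)*exp(-z)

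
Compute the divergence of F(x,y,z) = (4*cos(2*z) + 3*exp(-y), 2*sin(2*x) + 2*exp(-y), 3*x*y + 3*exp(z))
3*exp(z) - 2*exp(-y)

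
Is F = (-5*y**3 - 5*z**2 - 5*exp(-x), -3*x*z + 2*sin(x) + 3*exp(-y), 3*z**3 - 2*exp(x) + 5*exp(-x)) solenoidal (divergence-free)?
No, ∇·F = 9*z**2 - 3*exp(-y) + 5*exp(-x)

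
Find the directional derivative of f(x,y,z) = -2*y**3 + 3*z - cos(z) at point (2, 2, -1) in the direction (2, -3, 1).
sqrt(14)*(75 - sin(1))/14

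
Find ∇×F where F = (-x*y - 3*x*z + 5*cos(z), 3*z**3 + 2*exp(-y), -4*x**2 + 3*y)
(3 - 9*z**2, 5*x - 5*sin(z), x)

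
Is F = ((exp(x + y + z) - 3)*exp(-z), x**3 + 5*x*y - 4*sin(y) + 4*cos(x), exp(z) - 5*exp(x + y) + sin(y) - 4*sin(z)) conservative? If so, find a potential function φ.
No, ∇×F = (-5*exp(x + y) + cos(y), (5*exp(x + y + z) + 3)*exp(-z), 3*x**2 + 5*y - exp(x + y) - 4*sin(x)) ≠ 0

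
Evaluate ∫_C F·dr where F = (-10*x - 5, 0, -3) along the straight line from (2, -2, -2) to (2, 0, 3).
-15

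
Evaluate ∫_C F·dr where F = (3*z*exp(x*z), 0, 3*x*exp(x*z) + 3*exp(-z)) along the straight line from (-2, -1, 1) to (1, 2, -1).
3*(-exp(3) - 1 + 2*E)*exp(-2)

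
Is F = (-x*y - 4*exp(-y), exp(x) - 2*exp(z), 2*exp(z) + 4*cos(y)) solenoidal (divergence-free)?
No, ∇·F = -y + 2*exp(z)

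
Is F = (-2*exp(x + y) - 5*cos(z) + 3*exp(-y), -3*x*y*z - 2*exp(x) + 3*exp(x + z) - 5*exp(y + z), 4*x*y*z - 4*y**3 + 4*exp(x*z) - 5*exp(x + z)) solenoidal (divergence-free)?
No, ∇·F = 4*x*y - 3*x*z + 4*x*exp(x*z) - 2*exp(x + y) - 5*exp(x + z) - 5*exp(y + z)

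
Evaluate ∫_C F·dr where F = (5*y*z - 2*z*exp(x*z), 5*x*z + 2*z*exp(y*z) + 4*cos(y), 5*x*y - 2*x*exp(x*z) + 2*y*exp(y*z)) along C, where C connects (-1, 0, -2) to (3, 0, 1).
2*(1 - E)*exp(2)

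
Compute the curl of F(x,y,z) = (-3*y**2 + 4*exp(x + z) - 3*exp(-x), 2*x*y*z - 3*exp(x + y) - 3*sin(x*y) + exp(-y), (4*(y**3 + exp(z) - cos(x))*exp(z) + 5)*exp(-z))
(2*y*(-x + 6*y), 4*exp(x + z) - 4*sin(x), 2*y*z - 3*y*cos(x*y) + 6*y - 3*exp(x + y))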